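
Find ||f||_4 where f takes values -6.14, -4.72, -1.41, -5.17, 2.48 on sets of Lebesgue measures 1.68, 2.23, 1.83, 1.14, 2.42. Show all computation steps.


Step 1: Compute |f_i|^4 for each value:
  |-6.14|^4 = 1421.25984
  |-4.72|^4 = 496.327107
  |-1.41|^4 = 3.952542
  |-5.17|^4 = 714.434095
  |2.48|^4 = 37.82742
Step 2: Multiply by measures and sum:
  1421.25984 * 1.68 = 2387.716531
  496.327107 * 2.23 = 1106.809448
  3.952542 * 1.83 = 7.233151
  714.434095 * 1.14 = 814.454869
  37.82742 * 2.42 = 91.542357
Sum = 2387.716531 + 1106.809448 + 7.233151 + 814.454869 + 91.542357 = 4407.756356
Step 3: Take the p-th root:
||f||_4 = (4407.756356)^(1/4) = 8.148063


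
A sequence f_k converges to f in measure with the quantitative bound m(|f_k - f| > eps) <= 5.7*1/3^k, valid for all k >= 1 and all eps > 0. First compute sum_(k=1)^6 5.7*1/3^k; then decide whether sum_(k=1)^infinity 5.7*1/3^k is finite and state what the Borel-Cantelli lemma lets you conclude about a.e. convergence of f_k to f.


Step 1: List the terms 5.7*1/3^k for k = 1 to 6:
  k=1: 1.9
  k=2: 0.633333
  k=3: 0.211111
  k=4: 0.07037
  k=5: 0.023457
  k=6: 0.007819
Step 2: Partial sum = 1.9 + 0.633333 + 0.211111 + 0.07037 + 0.023457 + 0.007819
     = 2.846091
Step 3: The full series sum_(k>=1) 5.7*1/3^k converges (geometric series with ratio 1/3 < 1; a constant multiple of a convergent series converges).
Step 4: Fix eps > 0. Since sum_k m(|f_k - f| > eps) < infinity, the Borel-Cantelli lemma gives
        m(limsup_k {|f_k - f| > eps}) = 0, i.e. for a.e. x, |f_k(x) - f(x)| <= eps for all large k.
        Applying this with eps = 1/j for j = 1, 2, ... and intersecting the countably many full-measure sets,
        for a.e. x we get limsup_k |f_k(x) - f(x)| <= 1/j for every j, hence f_k -> f almost everywhere.
Conclusion: series converges; Borel-Cantelli yields f_k -> f a.e.


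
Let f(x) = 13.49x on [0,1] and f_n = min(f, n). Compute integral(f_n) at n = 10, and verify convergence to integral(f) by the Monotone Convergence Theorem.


f(x) = 13.49x on [0,1]; f_n(x) = min(13.49x, n). At n = 10:
Step 1: f(x) reaches 10 at x = 10/13.49 = 0.74129
Step 2: integral(f_10) = integral(13.49x, 0, 0.74129) + integral(10, 0.74129, 1)
       = 13.49*0.74129^2/2 + 10*(1 - 0.74129)
       = 3.706449 + 2.587102
       = 6.293551
Step 3: As n -> infinity, f_n increases to f, so by MCT integral(f_n) -> integral(f) = 13.49/2 = 6.745.
Convergence: integral(f_10) = 6.293551 -> 6.745 as n -> infinity


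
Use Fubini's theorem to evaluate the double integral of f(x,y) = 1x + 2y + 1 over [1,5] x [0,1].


By Fubini, integrate in x first, then y.
Step 1: Fix y, integrate over x in [1,5]:
  integral(1x + 2y + 1, x=1..5)
  = 1*(5^2 - 1^2)/2 + (2y + 1)*(5 - 1)
  = 12 + (2y + 1)*4
  = 12 + 8y + 4
  = 16 + 8y
Step 2: Integrate over y in [0,1]:
  integral(16 + 8y, y=0..1)
  = 16*1 + 8*(1^2 - 0^2)/2
  = 16 + 4
  = 20


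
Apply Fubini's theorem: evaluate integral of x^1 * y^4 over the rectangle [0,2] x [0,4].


By Fubini's theorem, the double integral factors as a product of single integrals:
Step 1: integral_0^2 x^1 dx = [x^2/2] from 0 to 2
     = 2^2/2 = 2
Step 2: integral_0^4 y^4 dy = [y^5/5] from 0 to 4
     = 4^5/5 = 204.8
Step 3: Double integral = 2 * 204.8 = 409.6


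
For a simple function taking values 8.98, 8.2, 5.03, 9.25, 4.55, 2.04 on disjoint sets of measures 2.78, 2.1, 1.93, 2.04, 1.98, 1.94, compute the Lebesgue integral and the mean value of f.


Step 1: Integral = sum(value_i * measure_i)
= 8.98*2.78 + 8.2*2.1 + 5.03*1.93 + 9.25*2.04 + 4.55*1.98 + 2.04*1.94
= 24.9644 + 17.22 + 9.7079 + 18.87 + 9.009 + 3.9576
= 83.7289
Step 2: Total measure of domain = 2.78 + 2.1 + 1.93 + 2.04 + 1.98 + 1.94 = 12.77
Step 3: Average value = 83.7289 / 12.77 = 6.556688


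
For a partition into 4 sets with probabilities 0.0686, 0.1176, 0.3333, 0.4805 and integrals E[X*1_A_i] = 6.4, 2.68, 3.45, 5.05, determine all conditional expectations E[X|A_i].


For each cell A_i: E[X|A_i] = E[X*1_A_i] / P(A_i)
Step 1: E[X|A_1] = 6.4 / 0.0686 = 93.294461
Step 2: E[X|A_2] = 2.68 / 0.1176 = 22.789116
Step 3: E[X|A_3] = 3.45 / 0.3333 = 10.351035
Step 4: E[X|A_4] = 5.05 / 0.4805 = 10.509886
Verification: E[X] = sum E[X*1_A_i] = 6.4 + 2.68 + 3.45 + 5.05 = 17.58


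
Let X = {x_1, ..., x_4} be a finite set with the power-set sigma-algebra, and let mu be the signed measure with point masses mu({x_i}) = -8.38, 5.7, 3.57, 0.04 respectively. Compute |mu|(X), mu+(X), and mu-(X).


Step 1: Every measurable set is a union of atoms (the cells / points), so a Hahn decomposition is
  obtained by grouping atoms by sign: P = union of atoms with mu > 0, N = union of the remaining atoms.
  Atoms in P (indices): 2, 3, 4;  atoms in N (indices): 1
  Positive values: 5.7, 3.57, 0.04
  Negative values: -8.38
Step 2: mu+(X) = mu(P) = sum of positive atom values = 9.31
Step 3: mu-(X) = -mu(N) = sum of |negative atom values| = 8.38
Step 4: |mu|(X) = mu+(X) + mu-(X) = 9.31 + 8.38 = 17.69


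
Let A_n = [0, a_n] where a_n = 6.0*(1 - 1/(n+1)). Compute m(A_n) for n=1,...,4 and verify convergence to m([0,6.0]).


By continuity of measure from below: if A_n increases to A, then m(A_n) -> m(A).
Here A = [0, 6.0], so m(A) = 6
Step 1: a_1 = 6.0*(1 - 1/2) = 3, m(A_1) = 3
Step 2: a_2 = 6.0*(1 - 1/3) = 4, m(A_2) = 4
Step 3: a_3 = 6.0*(1 - 1/4) = 4.5, m(A_3) = 4.5
Step 4: a_4 = 6.0*(1 - 1/5) = 4.8, m(A_4) = 4.8
Limit: m(A_n) -> m([0,6.0]) = 6


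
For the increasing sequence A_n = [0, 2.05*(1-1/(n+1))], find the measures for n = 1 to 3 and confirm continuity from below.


By continuity of measure from below: if A_n increases to A, then m(A_n) -> m(A).
Here A = [0, 2.05], so m(A) = 2.05
Step 1: a_1 = 2.05*(1 - 1/2) = 1.025, m(A_1) = 1.025
Step 2: a_2 = 2.05*(1 - 1/3) = 1.3667, m(A_2) = 1.3667
Step 3: a_3 = 2.05*(1 - 1/4) = 1.5375, m(A_3) = 1.5375
Limit: m(A_n) -> m([0,2.05]) = 2.05


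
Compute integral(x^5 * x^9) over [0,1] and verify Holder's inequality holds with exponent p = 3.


Step 1: Exact integral of f*g = integral(x^14, 0, 1) = 1/15
     = 0.066667
Step 2: Holder bound with p=3, q=1.5:
  ||f||_p = (integral x^15 dx)^(1/3) = (1/16)^(1/3) = 0.39685
  ||g||_q = (integral x^13.5 dx)^(1/1.5) = (1/14.5)^(1/1.5) = 0.168172
Step 3: Holder bound = ||f||_p * ||g||_q = 0.39685 * 0.168172 = 0.066739
Verification: 0.066667 <= 0.066739 (Holder holds)


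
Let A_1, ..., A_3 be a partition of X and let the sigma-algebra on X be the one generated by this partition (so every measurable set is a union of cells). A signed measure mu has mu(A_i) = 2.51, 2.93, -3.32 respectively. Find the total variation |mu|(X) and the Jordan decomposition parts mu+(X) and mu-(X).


Step 1: Every measurable set is a union of atoms (the cells / points), so a Hahn decomposition is
  obtained by grouping atoms by sign: P = union of atoms with mu > 0, N = union of the remaining atoms.
  Atoms in P (indices): 1, 2;  atoms in N (indices): 3
  Positive values: 2.51, 2.93
  Negative values: -3.32
Step 2: mu+(X) = mu(P) = sum of positive atom values = 5.44
Step 3: mu-(X) = -mu(N) = sum of |negative atom values| = 3.32
Step 4: |mu|(X) = mu+(X) + mu-(X) = 5.44 + 3.32 = 8.76


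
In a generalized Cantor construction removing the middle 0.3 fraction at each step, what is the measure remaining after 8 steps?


Step 1: At each step, fraction remaining = 1 - 0.3 = 0.7
Step 2: After 8 steps, measure = (0.7)^8
Result = 0.057648


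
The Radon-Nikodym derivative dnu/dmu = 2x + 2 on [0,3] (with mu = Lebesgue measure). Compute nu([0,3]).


nu(A) = integral_A (dnu/dmu) dmu = integral_0^3 (2x + 2) dx
Step 1: Antiderivative F(x) = (2/2)x^2 + 2x
Step 2: F(3) = (2/2)*3^2 + 2*3 = 9 + 6 = 15
Step 3: F(0) = (2/2)*0^2 + 2*0 = 0.0 + 0 = 0.0
Step 4: nu([0,3]) = F(3) - F(0) = 15 - 0.0 = 15


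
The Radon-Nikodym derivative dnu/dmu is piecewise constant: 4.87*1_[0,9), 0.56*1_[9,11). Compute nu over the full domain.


Integrate each piece of the Radon-Nikodym derivative:
Step 1: integral_0^9 4.87 dx = 4.87*(9-0) = 4.87*9 = 43.83
Step 2: integral_9^11 0.56 dx = 0.56*(11-9) = 0.56*2 = 1.12
Total: 43.83 + 1.12 = 44.95


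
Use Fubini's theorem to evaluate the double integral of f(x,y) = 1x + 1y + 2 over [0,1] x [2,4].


By Fubini, integrate in x first, then y.
Step 1: Fix y, integrate over x in [0,1]:
  integral(1x + 1y + 2, x=0..1)
  = 1*(1^2 - 0^2)/2 + (1y + 2)*(1 - 0)
  = 0.5 + (1y + 2)*1
  = 0.5 + 1y + 2
  = 2.5 + 1y
Step 2: Integrate over y in [2,4]:
  integral(2.5 + 1y, y=2..4)
  = 2.5*2 + 1*(4^2 - 2^2)/2
  = 5 + 6
  = 11


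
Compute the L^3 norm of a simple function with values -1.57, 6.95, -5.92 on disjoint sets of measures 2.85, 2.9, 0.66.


Step 1: Compute |f_i|^3 for each value:
  |-1.57|^3 = 3.869893
  |6.95|^3 = 335.702375
  |-5.92|^3 = 207.474688
Step 2: Multiply by measures and sum:
  3.869893 * 2.85 = 11.029195
  335.702375 * 2.9 = 973.536888
  207.474688 * 0.66 = 136.933294
Sum = 11.029195 + 973.536888 + 136.933294 = 1121.499377
Step 3: Take the p-th root:
||f||_3 = (1121.499377)^(1/3) = 10.38962


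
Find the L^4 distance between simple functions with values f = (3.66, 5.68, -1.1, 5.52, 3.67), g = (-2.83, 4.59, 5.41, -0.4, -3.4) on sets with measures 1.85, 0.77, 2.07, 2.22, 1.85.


Step 1: Compute differences f_i - g_i:
  3.66 - -2.83 = 6.49
  5.68 - 4.59 = 1.09
  -1.1 - 5.41 = -6.51
  5.52 - -0.4 = 5.92
  3.67 - -3.4 = 7.07
Step 2: Compute |diff|^4 * measure for each set:
  |6.49|^4 * 1.85 = 1774.102824 * 1.85 = 3282.090224
  |1.09|^4 * 0.77 = 1.411582 * 0.77 = 1.086918
  |-6.51|^4 * 2.07 = 1796.072876 * 2.07 = 3717.870853
  |5.92|^4 * 2.22 = 1228.250153 * 2.22 = 2726.71534
  |7.07|^4 * 1.85 = 2498.490228 * 1.85 = 4622.206922
Step 3: Sum = 14349.970257
Step 4: ||f-g||_4 = (14349.970257)^(1/4) = 10.944924


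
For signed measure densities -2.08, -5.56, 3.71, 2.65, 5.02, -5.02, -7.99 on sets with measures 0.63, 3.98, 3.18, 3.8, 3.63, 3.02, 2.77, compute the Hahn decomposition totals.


Step 1: Compute signed measure on each set:
  Set 1: -2.08 * 0.63 = -1.3104
  Set 2: -5.56 * 3.98 = -22.1288
  Set 3: 3.71 * 3.18 = 11.7978
  Set 4: 2.65 * 3.8 = 10.07
  Set 5: 5.02 * 3.63 = 18.2226
  Set 6: -5.02 * 3.02 = -15.1604
  Set 7: -7.99 * 2.77 = -22.1323
Step 2: Total signed measure = (-1.3104) + (-22.1288) + (11.7978) + (10.07) + (18.2226) + (-15.1604) + (-22.1323)
     = -20.6415
Step 3: Positive part mu+(X) = sum of positive contributions = 40.0904
Step 4: Negative part mu-(X) = |sum of negative contributions| = 60.7319


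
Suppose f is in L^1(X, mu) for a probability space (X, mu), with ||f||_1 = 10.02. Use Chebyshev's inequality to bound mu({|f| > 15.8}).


Chebyshev/Markov inequality: mu(|f| > eps) <= (||f||_p / eps)^p
Step 1: ||f||_1 / eps = 10.02 / 15.8 = 0.634177
Step 2: Raise to power p = 1:
  (0.634177)^1 = 0.634177
Step 3: Therefore mu(|f| > 15.8) <= 0.634177


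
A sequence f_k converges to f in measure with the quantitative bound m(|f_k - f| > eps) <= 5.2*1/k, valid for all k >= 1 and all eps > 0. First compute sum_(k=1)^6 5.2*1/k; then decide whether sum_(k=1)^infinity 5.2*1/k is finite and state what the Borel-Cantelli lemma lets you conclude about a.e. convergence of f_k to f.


Step 1: List the terms 5.2*1/k for k = 1 to 6:
  k=1: 5.2
  k=2: 2.6
  k=3: 1.733333
  k=4: 1.3
  k=5: 1.04
  k=6: 0.866667
Step 2: Partial sum = 5.2 + 2.6 + 1.733333 + 1.3 + 1.04 + 0.866667
     = 12.74
Step 3: The full series sum_(k>=1) 5.2*1/k diverges (harmonic series, p = 1; a nonzero constant multiple of a divergent series diverges).
Step 4: The (first) Borel-Cantelli lemma requires a summable sequence of measures, so it does not apply here;
        from this bound alone no conclusion about a.e. convergence can be drawn (convergence in measure still
        gives an a.e.-convergent subsequence, but not a.e. convergence of the whole sequence).
Conclusion: series diverges; Borel-Cantelli is inconclusive about a.e. convergence of f_k.


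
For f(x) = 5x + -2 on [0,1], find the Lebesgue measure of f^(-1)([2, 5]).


f^(-1)([2, 5]) = {x : 2 <= 5x + -2 <= 5}
Solving: (2 - -2)/5 <= x <= (5 - -2)/5
= [0.8, 1.4]
Intersecting with [0,1]: [0.8, 1]
Measure = 1 - 0.8 = 0.2


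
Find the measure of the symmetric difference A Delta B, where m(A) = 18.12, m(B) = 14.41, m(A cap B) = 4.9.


m(A Delta B) = m(A) + m(B) - 2*m(A n B)
= 18.12 + 14.41 - 2*4.9
= 18.12 + 14.41 - 9.8
= 22.73


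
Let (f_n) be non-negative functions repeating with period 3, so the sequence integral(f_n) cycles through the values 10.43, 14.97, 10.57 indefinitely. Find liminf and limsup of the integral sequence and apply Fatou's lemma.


The sequence (integral(f_n)) is periodic with period 3, repeating the values 10.43, 14.97, 10.57 indefinitely.
Step 1: For a periodic sequence, every tail (a_m, a_(m+1), ...) contains all 3 period values infinitely often.
Step 2: Hence inf of every tail = min of the period values = min(10.43, 14.97, 10.57) = 10.43.
        liminf_n integral(f_n) = sup over m of (inf of tail from m) = 10.43.
Step 3: Similarly sup of every tail = max of the period values = 14.97.
        limsup_n integral(f_n) = 14.97.
Step 4: Fatou's lemma: integral(liminf_n f_n) <= liminf_n integral(f_n) = 10.43.
        So the integral of the pointwise liminf is at most 10.43.


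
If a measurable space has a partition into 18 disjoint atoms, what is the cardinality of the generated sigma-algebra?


Each element of the sigma-algebra is a union of some subset of the 18 atoms.
The number of such subsets is 2^18 = 262144.


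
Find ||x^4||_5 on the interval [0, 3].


Step 1: ||f||_5 = (integral_0^3 |x^4|^5 dx)^(1/5)
     = (integral_0^3 x^20 dx)^(1/5)
Step 2: integral_0^3 x^20 dx = [x^21/(21)] from 0 to 3 = 3^21/21
     = 10460353203/21 = 4.981121e+08
Step 3: ||f||_5 = (4.981121e+08)^(1/5) = 54.886484


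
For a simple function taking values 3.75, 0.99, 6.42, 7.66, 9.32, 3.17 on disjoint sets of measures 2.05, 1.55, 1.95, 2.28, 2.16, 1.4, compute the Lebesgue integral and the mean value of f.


Step 1: Integral = sum(value_i * measure_i)
= 3.75*2.05 + 0.99*1.55 + 6.42*1.95 + 7.66*2.28 + 9.32*2.16 + 3.17*1.4
= 7.6875 + 1.5345 + 12.519 + 17.4648 + 20.1312 + 4.438
= 63.775
Step 2: Total measure of domain = 2.05 + 1.55 + 1.95 + 2.28 + 2.16 + 1.4 = 11.39
Step 3: Average value = 63.775 / 11.39 = 5.59921


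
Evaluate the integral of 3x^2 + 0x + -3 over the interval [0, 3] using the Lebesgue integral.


The Lebesgue integral of a Riemann-integrable function agrees with the Riemann integral.
Antiderivative F(x) = (3/3)x^3 + (0/2)x^2 + -3x
F(3) = (3/3)*3^3 + (0/2)*3^2 + -3*3
     = (3/3)*27 + (0/2)*9 + -3*3
     = 27 + 0.0 + -9
     = 18
F(0) = 0.0
Integral = F(3) - F(0) = 18 - 0.0 = 18


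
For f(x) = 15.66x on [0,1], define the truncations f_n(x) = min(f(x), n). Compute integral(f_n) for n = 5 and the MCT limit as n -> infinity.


f(x) = 15.66x on [0,1]; f_n(x) = min(15.66x, n). At n = 5:
Step 1: f(x) reaches 5 at x = 5/15.66 = 0.319285
Step 2: integral(f_5) = integral(15.66x, 0, 0.319285) + integral(5, 0.319285, 1)
       = 15.66*0.319285^2/2 + 5*(1 - 0.319285)
       = 0.798212 + 3.403576
       = 4.201788
Step 3: As n -> infinity, f_n increases to f, so by MCT integral(f_n) -> integral(f) = 15.66/2 = 7.83.
Convergence: integral(f_5) = 4.201788 -> 7.83 as n -> infinity


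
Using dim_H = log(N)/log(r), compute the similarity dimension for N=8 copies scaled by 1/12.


For a self-similar set with N copies scaled by 1/r:
dim_H = log(N)/log(r) = log(8)/log(12)
= 2.079442/2.484907
= 0.836829


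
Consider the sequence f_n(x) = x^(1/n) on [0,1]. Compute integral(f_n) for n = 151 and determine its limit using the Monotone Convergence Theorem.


At n = 151: f_151(x) = x^(1/151).
Step 1: integral(x^(1/151), 0, 1) = [x^(1/151+1) / (1/151+1)] from 0 to 1
     = 1 / (1/151 + 1) = 1 / ((151+1)/151) = 151/(151+1)
     = 151/152 = 0.993421
Step 2: As n -> infinity, f_n(x) = x^(1/n) -> 1 for x in (0,1], and f_n is increasing in n.
By MCT, lim_n integral(f_n) = integral(lim_n f_n) = integral(1, 0, 1) = 1.
Step 3: Verify convergence: 151/152 = 0.993421 -> 1


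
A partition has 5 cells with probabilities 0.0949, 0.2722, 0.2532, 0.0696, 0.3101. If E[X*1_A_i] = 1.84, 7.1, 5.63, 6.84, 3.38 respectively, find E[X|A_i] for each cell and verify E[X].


For each cell A_i: E[X|A_i] = E[X*1_A_i] / P(A_i)
Step 1: E[X|A_1] = 1.84 / 0.0949 = 19.38883
Step 2: E[X|A_2] = 7.1 / 0.2722 = 26.083762
Step 3: E[X|A_3] = 5.63 / 0.2532 = 22.235387
Step 4: E[X|A_4] = 6.84 / 0.0696 = 98.275862
Step 5: E[X|A_5] = 3.38 / 0.3101 = 10.89971
Verification: E[X] = sum E[X*1_A_i] = 1.84 + 7.1 + 5.63 + 6.84 + 3.38 = 24.79


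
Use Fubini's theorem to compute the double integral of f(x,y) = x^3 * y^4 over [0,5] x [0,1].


By Fubini's theorem, the double integral factors as a product of single integrals:
Step 1: integral_0^5 x^3 dx = [x^4/4] from 0 to 5
     = 5^4/4 = 156.25
Step 2: integral_0^1 y^4 dy = [y^5/5] from 0 to 1
     = 1^5/5 = 0.2
Step 3: Double integral = 156.25 * 0.2 = 31.25


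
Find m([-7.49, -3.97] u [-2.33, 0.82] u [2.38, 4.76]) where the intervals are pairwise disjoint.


For pairwise disjoint intervals, m(union) = sum of lengths.
= (-3.97 - -7.49) + (0.82 - -2.33) + (4.76 - 2.38)
= 3.52 + 3.15 + 2.38
= 9.05


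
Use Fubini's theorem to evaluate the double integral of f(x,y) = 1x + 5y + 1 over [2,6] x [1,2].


By Fubini, integrate in x first, then y.
Step 1: Fix y, integrate over x in [2,6]:
  integral(1x + 5y + 1, x=2..6)
  = 1*(6^2 - 2^2)/2 + (5y + 1)*(6 - 2)
  = 16 + (5y + 1)*4
  = 16 + 20y + 4
  = 20 + 20y
Step 2: Integrate over y in [1,2]:
  integral(20 + 20y, y=1..2)
  = 20*1 + 20*(2^2 - 1^2)/2
  = 20 + 30
  = 50


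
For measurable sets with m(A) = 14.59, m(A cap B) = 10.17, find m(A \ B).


m(A \ B) = m(A) - m(A n B)
= 14.59 - 10.17
= 4.42


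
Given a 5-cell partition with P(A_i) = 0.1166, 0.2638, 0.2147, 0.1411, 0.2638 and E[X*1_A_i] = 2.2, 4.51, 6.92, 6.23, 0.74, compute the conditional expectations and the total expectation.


For each cell A_i: E[X|A_i] = E[X*1_A_i] / P(A_i)
Step 1: E[X|A_1] = 2.2 / 0.1166 = 18.867925
Step 2: E[X|A_2] = 4.51 / 0.2638 = 17.096285
Step 3: E[X|A_3] = 6.92 / 0.2147 = 32.23102
Step 4: E[X|A_4] = 6.23 / 0.1411 = 44.153083
Step 5: E[X|A_5] = 0.74 / 0.2638 = 2.805155
Verification: E[X] = sum E[X*1_A_i] = 2.2 + 4.51 + 6.92 + 6.23 + 0.74 = 20.6


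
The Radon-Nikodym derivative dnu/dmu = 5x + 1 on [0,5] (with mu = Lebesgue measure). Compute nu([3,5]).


nu(A) = integral_A (dnu/dmu) dmu = integral_3^5 (5x + 1) dx
Step 1: Antiderivative F(x) = (5/2)x^2 + 1x
Step 2: F(5) = (5/2)*5^2 + 1*5 = 62.5 + 5 = 67.5
Step 3: F(3) = (5/2)*3^2 + 1*3 = 22.5 + 3 = 25.5
Step 4: nu([3,5]) = F(5) - F(3) = 67.5 - 25.5 = 42


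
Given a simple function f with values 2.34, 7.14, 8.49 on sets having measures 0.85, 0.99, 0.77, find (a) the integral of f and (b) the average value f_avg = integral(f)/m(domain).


Step 1: Integral = sum(value_i * measure_i)
= 2.34*0.85 + 7.14*0.99 + 8.49*0.77
= 1.989 + 7.0686 + 6.5373
= 15.5949
Step 2: Total measure of domain = 0.85 + 0.99 + 0.77 = 2.61
Step 3: Average value = 15.5949 / 2.61 = 5.975057


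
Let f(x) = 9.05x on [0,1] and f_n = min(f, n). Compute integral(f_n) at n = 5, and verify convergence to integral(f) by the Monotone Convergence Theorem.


f(x) = 9.05x on [0,1]; f_n(x) = min(9.05x, n). At n = 5:
Step 1: f(x) reaches 5 at x = 5/9.05 = 0.552486
Step 2: integral(f_5) = integral(9.05x, 0, 0.552486) + integral(5, 0.552486, 1)
       = 9.05*0.552486^2/2 + 5*(1 - 0.552486)
       = 1.381215 + 2.237569
       = 3.618785
Step 3: As n -> infinity, f_n increases to f, so by MCT integral(f_n) -> integral(f) = 9.05/2 = 4.525.
Convergence: integral(f_5) = 3.618785 -> 4.525 as n -> infinity


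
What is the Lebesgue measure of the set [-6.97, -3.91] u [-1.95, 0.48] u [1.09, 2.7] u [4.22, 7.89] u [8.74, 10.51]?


For pairwise disjoint intervals, m(union) = sum of lengths.
= (-3.91 - -6.97) + (0.48 - -1.95) + (2.7 - 1.09) + (7.89 - 4.22) + (10.51 - 8.74)
= 3.06 + 2.43 + 1.61 + 3.67 + 1.77
= 12.54


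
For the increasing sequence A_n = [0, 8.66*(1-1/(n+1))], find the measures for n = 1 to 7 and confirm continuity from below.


By continuity of measure from below: if A_n increases to A, then m(A_n) -> m(A).
Here A = [0, 8.66], so m(A) = 8.66
Step 1: a_1 = 8.66*(1 - 1/2) = 4.33, m(A_1) = 4.33
Step 2: a_2 = 8.66*(1 - 1/3) = 5.7733, m(A_2) = 5.7733
Step 3: a_3 = 8.66*(1 - 1/4) = 6.495, m(A_3) = 6.495
Step 4: a_4 = 8.66*(1 - 1/5) = 6.928, m(A_4) = 6.928
Step 5: a_5 = 8.66*(1 - 1/6) = 7.2167, m(A_5) = 7.2167
Step 6: a_6 = 8.66*(1 - 1/7) = 7.4229, m(A_6) = 7.4229
Step 7: a_7 = 8.66*(1 - 1/8) = 7.5775, m(A_7) = 7.5775
Limit: m(A_n) -> m([0,8.66]) = 8.66


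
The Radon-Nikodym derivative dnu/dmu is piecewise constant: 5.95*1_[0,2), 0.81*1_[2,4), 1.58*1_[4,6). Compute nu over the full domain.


Integrate each piece of the Radon-Nikodym derivative:
Step 1: integral_0^2 5.95 dx = 5.95*(2-0) = 5.95*2 = 11.9
Step 2: integral_2^4 0.81 dx = 0.81*(4-2) = 0.81*2 = 1.62
Step 3: integral_4^6 1.58 dx = 1.58*(6-4) = 1.58*2 = 3.16
Total: 11.9 + 1.62 + 3.16 = 16.68


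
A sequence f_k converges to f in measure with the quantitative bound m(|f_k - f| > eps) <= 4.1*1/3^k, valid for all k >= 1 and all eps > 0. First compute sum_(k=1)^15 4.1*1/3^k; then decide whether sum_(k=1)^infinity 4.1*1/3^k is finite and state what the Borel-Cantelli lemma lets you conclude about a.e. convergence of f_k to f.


Step 1: List the terms 4.1*1/3^k for k = 1 to 15:
  k=1: 1.366667
  k=2: 0.455556
  k=3: 0.151852
  k=4: 0.050617
  k=5: 0.016872
  k=6: 0.005624
  k=7: 0.001875
  k=8: 6.249047e-04
  k=9: 2.083016e-04
  k=10: 6.943386e-05
  k=11: 2.314462e-05
  k=12: 7.714873e-06
  k=13: 2.571624e-06
  k=14: 8.572081e-07
  k=15: 2.857360e-07
Step 2: Partial sum = 1.366667 + 0.455556 + 0.151852 + 0.050617 + 0.016872 + 0.005624 + 0.001875 + 6.249047e-04 + 2.083016e-04 + 6.943386e-05 + 2.314462e-05 + 7.714873e-06 + 2.571624e-06 + 8.572081e-07 + 2.857360e-07
     = 2.05
Step 3: The full series sum_(k>=1) 4.1*1/3^k converges (geometric series with ratio 1/3 < 1; a constant multiple of a convergent series converges).
Step 4: Fix eps > 0. Since sum_k m(|f_k - f| > eps) < infinity, the Borel-Cantelli lemma gives
        m(limsup_k {|f_k - f| > eps}) = 0, i.e. for a.e. x, |f_k(x) - f(x)| <= eps for all large k.
        Applying this with eps = 1/j for j = 1, 2, ... and intersecting the countably many full-measure sets,
        for a.e. x we get limsup_k |f_k(x) - f(x)| <= 1/j for every j, hence f_k -> f almost everywhere.
Conclusion: series converges; Borel-Cantelli yields f_k -> f a.e.


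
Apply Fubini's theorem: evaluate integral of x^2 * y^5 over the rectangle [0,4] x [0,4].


By Fubini's theorem, the double integral factors as a product of single integrals:
Step 1: integral_0^4 x^2 dx = [x^3/3] from 0 to 4
     = 4^3/3 = 21.333333
Step 2: integral_0^4 y^5 dy = [y^6/6] from 0 to 4
     = 4^6/6 = 682.666667
Step 3: Double integral = 21.333333 * 682.666667 = 14563.555556


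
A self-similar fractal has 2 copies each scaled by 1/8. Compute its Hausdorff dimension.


For a self-similar set with N copies scaled by 1/r:
dim_H = log(N)/log(r) = log(2)/log(8)
= 0.693147/2.079442
= 0.333333


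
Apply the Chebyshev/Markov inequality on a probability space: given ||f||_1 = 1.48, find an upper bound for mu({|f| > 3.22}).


Chebyshev/Markov inequality: mu(|f| > eps) <= (||f||_p / eps)^p
Step 1: ||f||_1 / eps = 1.48 / 3.22 = 0.459627
Step 2: Raise to power p = 1:
  (0.459627)^1 = 0.459627
Step 3: Therefore mu(|f| > 3.22) <= 0.459627


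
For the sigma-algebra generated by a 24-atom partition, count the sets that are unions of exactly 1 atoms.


Each element of F is a union of some subset of the 24 atoms.
Elements that are unions of exactly 1 atoms correspond to 1-element subsets of the 24 atoms.
Count = C(24, 1) = 24! / (1! * 23!) = 24.


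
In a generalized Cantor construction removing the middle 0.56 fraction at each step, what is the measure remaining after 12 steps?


Step 1: At each step, fraction remaining = 1 - 0.56 = 0.44
Step 2: After 12 steps, measure = (0.44)^12
Result = 5.265409e-05


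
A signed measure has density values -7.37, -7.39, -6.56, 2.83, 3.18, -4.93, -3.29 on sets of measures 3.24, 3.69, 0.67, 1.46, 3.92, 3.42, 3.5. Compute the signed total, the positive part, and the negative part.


Step 1: Compute signed measure on each set:
  Set 1: -7.37 * 3.24 = -23.8788
  Set 2: -7.39 * 3.69 = -27.2691
  Set 3: -6.56 * 0.67 = -4.3952
  Set 4: 2.83 * 1.46 = 4.1318
  Set 5: 3.18 * 3.92 = 12.4656
  Set 6: -4.93 * 3.42 = -16.8606
  Set 7: -3.29 * 3.5 = -11.515
Step 2: Total signed measure = (-23.8788) + (-27.2691) + (-4.3952) + (4.1318) + (12.4656) + (-16.8606) + (-11.515)
     = -67.3213
Step 3: Positive part mu+(X) = sum of positive contributions = 16.5974
Step 4: Negative part mu-(X) = |sum of negative contributions| = 83.9187


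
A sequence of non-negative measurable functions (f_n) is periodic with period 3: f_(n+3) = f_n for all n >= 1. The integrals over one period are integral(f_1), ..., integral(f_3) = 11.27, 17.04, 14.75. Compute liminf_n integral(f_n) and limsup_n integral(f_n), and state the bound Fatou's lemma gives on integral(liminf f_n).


The sequence (integral(f_n)) is periodic with period 3, repeating the values 11.27, 17.04, 14.75 indefinitely.
Step 1: For a periodic sequence, every tail (a_m, a_(m+1), ...) contains all 3 period values infinitely often.
Step 2: Hence inf of every tail = min of the period values = min(11.27, 17.04, 14.75) = 11.27.
        liminf_n integral(f_n) = sup over m of (inf of tail from m) = 11.27.
Step 3: Similarly sup of every tail = max of the period values = 17.04.
        limsup_n integral(f_n) = 17.04.
Step 4: Fatou's lemma: integral(liminf_n f_n) <= liminf_n integral(f_n) = 11.27.
        So the integral of the pointwise liminf is at most 11.27.


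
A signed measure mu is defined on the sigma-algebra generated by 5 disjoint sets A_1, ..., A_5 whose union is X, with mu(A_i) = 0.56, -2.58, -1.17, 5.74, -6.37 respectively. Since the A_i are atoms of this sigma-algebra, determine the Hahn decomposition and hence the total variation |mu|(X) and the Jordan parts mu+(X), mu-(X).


Step 1: Every measurable set is a union of atoms (the cells / points), so a Hahn decomposition is
  obtained by grouping atoms by sign: P = union of atoms with mu > 0, N = union of the remaining atoms.
  Atoms in P (indices): 1, 4;  atoms in N (indices): 2, 3, 5
  Positive values: 0.56, 5.74
  Negative values: -2.58, -1.17, -6.37
Step 2: mu+(X) = mu(P) = sum of positive atom values = 6.3
Step 3: mu-(X) = -mu(N) = sum of |negative atom values| = 10.12
Step 4: |mu|(X) = mu+(X) + mu-(X) = 6.3 + 10.12 = 16.42


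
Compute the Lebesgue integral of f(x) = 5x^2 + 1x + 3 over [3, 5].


The Lebesgue integral of a Riemann-integrable function agrees with the Riemann integral.
Antiderivative F(x) = (5/3)x^3 + (1/2)x^2 + 3x
F(5) = (5/3)*5^3 + (1/2)*5^2 + 3*5
     = (5/3)*125 + (1/2)*25 + 3*5
     = 208.333333 + 12.5 + 15
     = 235.833333
F(3) = 58.5
Integral = F(5) - F(3) = 235.833333 - 58.5 = 177.333333


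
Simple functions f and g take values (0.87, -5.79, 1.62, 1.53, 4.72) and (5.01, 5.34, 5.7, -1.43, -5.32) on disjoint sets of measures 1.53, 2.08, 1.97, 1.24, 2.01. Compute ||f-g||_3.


Step 1: Compute differences f_i - g_i:
  0.87 - 5.01 = -4.14
  -5.79 - 5.34 = -11.13
  1.62 - 5.7 = -4.08
  1.53 - -1.43 = 2.96
  4.72 - -5.32 = 10.04
Step 2: Compute |diff|^3 * measure for each set:
  |-4.14|^3 * 1.53 = 70.957944 * 1.53 = 108.565654
  |-11.13|^3 * 2.08 = 1378.749897 * 2.08 = 2867.799786
  |-4.08|^3 * 1.97 = 67.917312 * 1.97 = 133.797105
  |2.96|^3 * 1.24 = 25.934336 * 1.24 = 32.158577
  |10.04|^3 * 2.01 = 1012.048064 * 2.01 = 2034.216609
Step 3: Sum = 5176.53773
Step 4: ||f-g||_3 = (5176.53773)^(1/3) = 17.298686


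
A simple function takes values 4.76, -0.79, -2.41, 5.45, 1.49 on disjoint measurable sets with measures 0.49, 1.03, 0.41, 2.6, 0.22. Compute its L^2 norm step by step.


Step 1: Compute |f_i|^2 for each value:
  |4.76|^2 = 22.6576
  |-0.79|^2 = 0.6241
  |-2.41|^2 = 5.8081
  |5.45|^2 = 29.7025
  |1.49|^2 = 2.2201
Step 2: Multiply by measures and sum:
  22.6576 * 0.49 = 11.102224
  0.6241 * 1.03 = 0.642823
  5.8081 * 0.41 = 2.381321
  29.7025 * 2.6 = 77.2265
  2.2201 * 0.22 = 0.488422
Sum = 11.102224 + 0.642823 + 2.381321 + 77.2265 + 0.488422 = 91.84129
Step 3: Take the p-th root:
||f||_2 = (91.84129)^(1/2) = 9.583386


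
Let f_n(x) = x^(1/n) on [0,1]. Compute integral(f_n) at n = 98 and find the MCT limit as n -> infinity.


At n = 98: f_98(x) = x^(1/98).
Step 1: integral(x^(1/98), 0, 1) = [x^(1/98+1) / (1/98+1)] from 0 to 1
     = 1 / (1/98 + 1) = 1 / ((98+1)/98) = 98/(98+1)
     = 98/99 = 0.989899
Step 2: As n -> infinity, f_n(x) = x^(1/n) -> 1 for x in (0,1], and f_n is increasing in n.
By MCT, lim_n integral(f_n) = integral(lim_n f_n) = integral(1, 0, 1) = 1.
Step 3: Verify convergence: 98/99 = 0.989899 -> 1


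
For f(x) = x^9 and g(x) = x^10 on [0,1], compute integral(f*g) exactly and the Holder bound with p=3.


Step 1: Exact integral of f*g = integral(x^19, 0, 1) = 1/20
     = 0.05
Step 2: Holder bound with p=3, q=1.5:
  ||f||_p = (integral x^27 dx)^(1/3) = (1/28)^(1/3) = 0.329317
  ||g||_q = (integral x^15 dx)^(1/1.5) = (1/16)^(1/1.5) = 0.15749
Step 3: Holder bound = ||f||_p * ||g||_q = 0.329317 * 0.15749 = 0.051864
Verification: 0.05 <= 0.051864 (Holder holds)


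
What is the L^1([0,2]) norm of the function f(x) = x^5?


Step 1: ||f||_1 = (integral_0^2 |x^5|^1 dx)^(1/1)
     = (integral_0^2 x^5 dx)^(1/1)
Step 2: integral_0^2 x^5 dx = [x^6/(6)] from 0 to 2 = 2^6/6
     = 64/6 = 10.666667
Step 3: ||f||_1 = (10.666667)^(1/1) = 10.666667


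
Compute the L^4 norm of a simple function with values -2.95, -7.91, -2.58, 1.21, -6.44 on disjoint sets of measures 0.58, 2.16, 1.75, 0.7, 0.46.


Step 1: Compute |f_i|^4 for each value:
  |-2.95|^4 = 75.733506
  |-7.91|^4 = 3914.767138
  |-2.58|^4 = 44.307661
  |1.21|^4 = 2.143589
  |-6.44|^4 = 1720.059497
Step 2: Multiply by measures and sum:
  75.733506 * 0.58 = 43.925434
  3914.767138 * 2.16 = 8455.897017
  44.307661 * 1.75 = 77.538407
  2.143589 * 0.7 = 1.500512
  1720.059497 * 0.46 = 791.227369
Sum = 43.925434 + 8455.897017 + 77.538407 + 1.500512 + 791.227369 = 9370.088738
Step 3: Take the p-th root:
||f||_4 = (9370.088738)^(1/4) = 9.838659


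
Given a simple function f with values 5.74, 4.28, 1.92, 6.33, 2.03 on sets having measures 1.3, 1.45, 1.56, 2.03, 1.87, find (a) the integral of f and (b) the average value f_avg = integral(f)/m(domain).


Step 1: Integral = sum(value_i * measure_i)
= 5.74*1.3 + 4.28*1.45 + 1.92*1.56 + 6.33*2.03 + 2.03*1.87
= 7.462 + 6.206 + 2.9952 + 12.8499 + 3.7961
= 33.3092
Step 2: Total measure of domain = 1.3 + 1.45 + 1.56 + 2.03 + 1.87 = 8.21
Step 3: Average value = 33.3092 / 8.21 = 4.05715


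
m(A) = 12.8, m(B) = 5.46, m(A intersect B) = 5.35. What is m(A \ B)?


m(A \ B) = m(A) - m(A n B)
= 12.8 - 5.35
= 7.45


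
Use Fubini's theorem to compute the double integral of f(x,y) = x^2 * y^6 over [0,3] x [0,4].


By Fubini's theorem, the double integral factors as a product of single integrals:
Step 1: integral_0^3 x^2 dx = [x^3/3] from 0 to 3
     = 3^3/3 = 9
Step 2: integral_0^4 y^6 dy = [y^7/7] from 0 to 4
     = 4^7/7 = 2340.571429
Step 3: Double integral = 9 * 2340.571429 = 21065.142857


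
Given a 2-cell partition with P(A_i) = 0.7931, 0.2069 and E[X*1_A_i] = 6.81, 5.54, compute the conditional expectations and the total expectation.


For each cell A_i: E[X|A_i] = E[X*1_A_i] / P(A_i)
Step 1: E[X|A_1] = 6.81 / 0.7931 = 8.586559
Step 2: E[X|A_2] = 5.54 / 0.2069 = 26.77622
Verification: E[X] = sum E[X*1_A_i] = 6.81 + 5.54 = 12.35


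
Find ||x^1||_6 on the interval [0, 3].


Step 1: ||f||_6 = (integral_0^3 |x^1|^6 dx)^(1/6)
     = (integral_0^3 x^6 dx)^(1/6)
Step 2: integral_0^3 x^6 dx = [x^7/(7)] from 0 to 3 = 3^7/7
     = 2187/7 = 312.428571
Step 3: ||f||_6 = (312.428571)^(1/6) = 2.604904


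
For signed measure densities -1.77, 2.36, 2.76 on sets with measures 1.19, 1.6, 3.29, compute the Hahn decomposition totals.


Step 1: Compute signed measure on each set:
  Set 1: -1.77 * 1.19 = -2.1063
  Set 2: 2.36 * 1.6 = 3.776
  Set 3: 2.76 * 3.29 = 9.0804
Step 2: Total signed measure = (-2.1063) + (3.776) + (9.0804)
     = 10.7501
Step 3: Positive part mu+(X) = sum of positive contributions = 12.8564
Step 4: Negative part mu-(X) = |sum of negative contributions| = 2.1063


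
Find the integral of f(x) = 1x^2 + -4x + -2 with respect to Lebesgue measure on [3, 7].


The Lebesgue integral of a Riemann-integrable function agrees with the Riemann integral.
Antiderivative F(x) = (1/3)x^3 + (-4/2)x^2 + -2x
F(7) = (1/3)*7^3 + (-4/2)*7^2 + -2*7
     = (1/3)*343 + (-4/2)*49 + -2*7
     = 114.333333 + -98 + -14
     = 2.333333
F(3) = -15
Integral = F(7) - F(3) = 2.333333 - -15 = 17.333333


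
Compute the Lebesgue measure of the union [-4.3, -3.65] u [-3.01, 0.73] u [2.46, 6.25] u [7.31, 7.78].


For pairwise disjoint intervals, m(union) = sum of lengths.
= (-3.65 - -4.3) + (0.73 - -3.01) + (6.25 - 2.46) + (7.78 - 7.31)
= 0.65 + 3.74 + 3.79 + 0.47
= 8.65


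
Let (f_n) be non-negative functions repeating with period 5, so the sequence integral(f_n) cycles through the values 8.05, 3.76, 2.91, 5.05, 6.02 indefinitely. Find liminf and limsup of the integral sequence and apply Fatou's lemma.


The sequence (integral(f_n)) is periodic with period 5, repeating the values 8.05, 3.76, 2.91, 5.05, 6.02 indefinitely.
Step 1: For a periodic sequence, every tail (a_m, a_(m+1), ...) contains all 5 period values infinitely often.
Step 2: Hence inf of every tail = min of the period values = min(8.05, 3.76, 2.91, 5.05, 6.02) = 2.91.
        liminf_n integral(f_n) = sup over m of (inf of tail from m) = 2.91.
Step 3: Similarly sup of every tail = max of the period values = 8.05.
        limsup_n integral(f_n) = 8.05.
Step 4: Fatou's lemma: integral(liminf_n f_n) <= liminf_n integral(f_n) = 2.91.
        So the integral of the pointwise liminf is at most 2.91.


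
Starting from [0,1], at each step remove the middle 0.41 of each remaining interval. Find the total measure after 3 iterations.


Step 1: At each step, fraction remaining = 1 - 0.41 = 0.59
Step 2: After 3 steps, measure = (0.59)^3
Step 3: Computing the power step by step:
  After step 1: 0.59
  After step 2: 0.3481
  After step 3: 0.205379
Result = 0.205379


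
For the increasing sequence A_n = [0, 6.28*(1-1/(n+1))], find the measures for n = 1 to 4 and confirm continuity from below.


By continuity of measure from below: if A_n increases to A, then m(A_n) -> m(A).
Here A = [0, 6.28], so m(A) = 6.28
Step 1: a_1 = 6.28*(1 - 1/2) = 3.14, m(A_1) = 3.14
Step 2: a_2 = 6.28*(1 - 1/3) = 4.1867, m(A_2) = 4.1867
Step 3: a_3 = 6.28*(1 - 1/4) = 4.71, m(A_3) = 4.71
Step 4: a_4 = 6.28*(1 - 1/5) = 5.024, m(A_4) = 5.024
Limit: m(A_n) -> m([0,6.28]) = 6.28


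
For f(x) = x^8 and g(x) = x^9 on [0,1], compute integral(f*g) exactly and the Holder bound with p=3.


Step 1: Exact integral of f*g = integral(x^17, 0, 1) = 1/18
     = 0.055556
Step 2: Holder bound with p=3, q=1.5:
  ||f||_p = (integral x^24 dx)^(1/3) = (1/25)^(1/3) = 0.341995
  ||g||_q = (integral x^13.5 dx)^(1/1.5) = (1/14.5)^(1/1.5) = 0.168172
Step 3: Holder bound = ||f||_p * ||g||_q = 0.341995 * 0.168172 = 0.057514
Verification: 0.055556 <= 0.057514 (Holder holds)


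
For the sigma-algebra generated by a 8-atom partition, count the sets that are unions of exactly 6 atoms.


Each element of F is a union of some subset of the 8 atoms.
Elements that are unions of exactly 6 atoms correspond to 6-element subsets of the 8 atoms.
Count = C(8, 6) = 8! / (6! * 2!) = 28.


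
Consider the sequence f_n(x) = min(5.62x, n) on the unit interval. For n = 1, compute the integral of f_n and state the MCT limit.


f(x) = 5.62x on [0,1]; f_n(x) = min(5.62x, n). At n = 1:
Step 1: f(x) reaches 1 at x = 1/5.62 = 0.177936
Step 2: integral(f_1) = integral(5.62x, 0, 0.177936) + integral(1, 0.177936, 1)
       = 5.62*0.177936^2/2 + 1*(1 - 0.177936)
       = 0.088968 + 0.822064
       = 0.911032
Step 3: As n -> infinity, f_n increases to f, so by MCT integral(f_n) -> integral(f) = 5.62/2 = 2.81.
Convergence: integral(f_1) = 0.911032 -> 2.81 as n -> infinity


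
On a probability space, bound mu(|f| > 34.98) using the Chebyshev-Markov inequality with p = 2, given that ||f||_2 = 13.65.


Chebyshev/Markov inequality: mu(|f| > eps) <= (||f||_p / eps)^p
Step 1: ||f||_2 / eps = 13.65 / 34.98 = 0.390223
Step 2: Raise to power p = 2:
  (0.390223)^2 = 0.152274
Step 3: Therefore mu(|f| > 34.98) <= 0.152274


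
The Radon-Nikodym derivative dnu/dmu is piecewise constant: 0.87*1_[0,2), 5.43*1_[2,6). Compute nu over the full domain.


Integrate each piece of the Radon-Nikodym derivative:
Step 1: integral_0^2 0.87 dx = 0.87*(2-0) = 0.87*2 = 1.74
Step 2: integral_2^6 5.43 dx = 5.43*(6-2) = 5.43*4 = 21.72
Total: 1.74 + 21.72 = 23.46


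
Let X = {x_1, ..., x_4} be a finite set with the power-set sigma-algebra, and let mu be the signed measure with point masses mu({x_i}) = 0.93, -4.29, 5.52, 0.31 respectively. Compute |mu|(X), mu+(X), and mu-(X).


Step 1: Every measurable set is a union of atoms (the cells / points), so a Hahn decomposition is
  obtained by grouping atoms by sign: P = union of atoms with mu > 0, N = union of the remaining atoms.
  Atoms in P (indices): 1, 3, 4;  atoms in N (indices): 2
  Positive values: 0.93, 5.52, 0.31
  Negative values: -4.29
Step 2: mu+(X) = mu(P) = sum of positive atom values = 6.76
Step 3: mu-(X) = -mu(N) = sum of |negative atom values| = 4.29
Step 4: |mu|(X) = mu+(X) + mu-(X) = 6.76 + 4.29 = 11.05


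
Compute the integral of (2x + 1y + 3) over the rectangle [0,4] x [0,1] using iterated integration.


By Fubini, integrate in x first, then y.
Step 1: Fix y, integrate over x in [0,4]:
  integral(2x + 1y + 3, x=0..4)
  = 2*(4^2 - 0^2)/2 + (1y + 3)*(4 - 0)
  = 16 + (1y + 3)*4
  = 16 + 4y + 12
  = 28 + 4y
Step 2: Integrate over y in [0,1]:
  integral(28 + 4y, y=0..1)
  = 28*1 + 4*(1^2 - 0^2)/2
  = 28 + 2
  = 30


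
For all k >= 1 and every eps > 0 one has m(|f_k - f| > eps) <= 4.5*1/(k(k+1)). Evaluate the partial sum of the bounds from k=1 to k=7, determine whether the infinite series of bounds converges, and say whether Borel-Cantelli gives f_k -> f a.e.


Step 1: List the terms 4.5*1/(k(k+1)) for k = 1 to 7:
  k=1: 2.25
  k=2: 0.75
  k=3: 0.375
  k=4: 0.225
  k=5: 0.15
  k=6: 0.107143
  k=7: 0.080357
Step 2: Partial sum = 2.25 + 0.75 + 0.375 + 0.225 + 0.15 + 0.107143 + 0.080357
     = 3.9375
Step 3: The full series sum_(k>=1) 4.5*1/(k(k+1)) converges (telescoping series sum 1/(k(k+1)) = 1; a constant multiple of a convergent series converges).
Step 4: Fix eps > 0. Since sum_k m(|f_k - f| > eps) < infinity, the Borel-Cantelli lemma gives
        m(limsup_k {|f_k - f| > eps}) = 0, i.e. for a.e. x, |f_k(x) - f(x)| <= eps for all large k.
        Applying this with eps = 1/j for j = 1, 2, ... and intersecting the countably many full-measure sets,
        for a.e. x we get limsup_k |f_k(x) - f(x)| <= 1/j for every j, hence f_k -> f almost everywhere.
Conclusion: series converges; Borel-Cantelli yields f_k -> f a.e.


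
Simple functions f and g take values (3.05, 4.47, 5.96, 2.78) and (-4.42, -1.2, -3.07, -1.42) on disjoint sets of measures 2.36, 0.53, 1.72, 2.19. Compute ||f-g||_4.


Step 1: Compute differences f_i - g_i:
  3.05 - -4.42 = 7.47
  4.47 - -1.2 = 5.67
  5.96 - -3.07 = 9.03
  2.78 - -1.42 = 4.2
Step 2: Compute |diff|^4 * measure for each set:
  |7.47|^4 * 2.36 = 3113.740441 * 2.36 = 7348.42744
  |5.67|^4 * 0.53 = 1033.551771 * 0.53 = 547.782439
  |9.03|^4 * 1.72 = 6648.918373 * 1.72 = 11436.139601
  |4.2|^4 * 2.19 = 311.1696 * 2.19 = 681.461424
Step 3: Sum = 20013.810904
Step 4: ||f-g||_4 = (20013.810904)^(1/4) = 11.894124


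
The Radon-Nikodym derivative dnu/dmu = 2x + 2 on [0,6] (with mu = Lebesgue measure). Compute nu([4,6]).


nu(A) = integral_A (dnu/dmu) dmu = integral_4^6 (2x + 2) dx
Step 1: Antiderivative F(x) = (2/2)x^2 + 2x
Step 2: F(6) = (2/2)*6^2 + 2*6 = 36 + 12 = 48
Step 3: F(4) = (2/2)*4^2 + 2*4 = 16 + 8 = 24
Step 4: nu([4,6]) = F(6) - F(4) = 48 - 24 = 24
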